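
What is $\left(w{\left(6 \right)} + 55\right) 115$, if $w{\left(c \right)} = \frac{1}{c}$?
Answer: $\frac{38065}{6} \approx 6344.2$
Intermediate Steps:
$\left(w{\left(6 \right)} + 55\right) 115 = \left(\frac{1}{6} + 55\right) 115 = \frac{331}{6} \cdot 115 = \frac{38065}{6}$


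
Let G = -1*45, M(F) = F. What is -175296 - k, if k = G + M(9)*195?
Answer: -177006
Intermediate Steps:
G = -45
k = 1710 (k = -45 + 9*195 = -45 + 1755 = 1710)
-175296 - k = -175296 - 1*1710 = -175296 - 1710 = -177006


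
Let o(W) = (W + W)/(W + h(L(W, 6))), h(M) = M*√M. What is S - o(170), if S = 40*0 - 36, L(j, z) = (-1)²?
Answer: -6496/171 ≈ -37.988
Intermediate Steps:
L(j, z) = 1
h(M) = M^(3/2)
S = -36 (S = 0 - 36 = -36)
o(W) = 2*W/(1 + W) (o(W) = (W + W)/(W + 1^(3/2)) = (2*W)/(W + 1) = (2*W)/(1 + W) = 2*W/(1 + W))
S - o(170) = -36 - 2*170/(1 + 170) = -36 - 2*170/171 = -36 - 1*340/171 = -36 - 340/171 = -6496/171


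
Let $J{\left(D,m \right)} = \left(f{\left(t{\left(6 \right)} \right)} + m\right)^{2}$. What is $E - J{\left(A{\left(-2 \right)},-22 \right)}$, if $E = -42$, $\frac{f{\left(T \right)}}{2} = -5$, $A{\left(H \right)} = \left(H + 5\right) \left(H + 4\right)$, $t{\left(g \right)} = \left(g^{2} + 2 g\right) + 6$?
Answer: $-1066$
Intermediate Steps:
$t{\left(g \right)} = 6 + g^{2} + 2 g$
$A{\left(H \right)} = \left(4 + H\right) \left(5 + H\right)$ ($A{\left(H \right)} = \left(5 + H\right) \left(4 + H\right) = \left(4 + H\right) \left(5 + H\right)$)
$f{\left(T \right)} = -10$ ($f{\left(T \right)} = 2 \left(-5\right) = -10$)
$J{\left(D,m \right)} = \left(-10 + m\right)^{2}$
$E - J{\left(A{\left(-2 \right)},-22 \right)} = -42 - \left(-10 - 22\right)^{2} = -42 - \left(-32\right)^{2} = -42 - 1024 = -1066$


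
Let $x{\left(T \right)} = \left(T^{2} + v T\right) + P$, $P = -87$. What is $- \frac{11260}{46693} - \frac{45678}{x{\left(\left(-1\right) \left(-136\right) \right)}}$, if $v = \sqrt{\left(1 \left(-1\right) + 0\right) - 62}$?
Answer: $\frac{2 \left(- 2297040 \sqrt{7} + 1170064097 i\right)}{46693 \left(- 18409 i + 408 \sqrt{7}\right)} \approx -2.7139 + 0.145 i$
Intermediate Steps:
$v = 3 i \sqrt{7}$ ($v = \sqrt{\left(-1 + 0\right) - 62} = \sqrt{-1 - 62} = \sqrt{-63} = 3 i \sqrt{7} \approx 7.9373 i$)
$x{\left(T \right)} = -87 + T^{2} + 3 i T \sqrt{7}$ ($x{\left(T \right)} = \left(T^{2} + 3 i \sqrt{7} T\right) - 87 = \left(T^{2} + 3 i T \sqrt{7}\right) - 87 = -87 + T^{2} + 3 i T \sqrt{7}$)
$- \frac{11260}{46693} - \frac{45678}{x{\left(\left(-1\right) \left(-136\right) \right)}} = - \frac{11260}{46693} - \frac{45678}{-87 + \left(\left(-1\right) \left(-136\right)\right)^{2} + 3 i \left(\left(-1\right) \left(-136\right)\right) \sqrt{7}} = \left(-11260\right) \frac{1}{46693} - \frac{45678}{-87 + 136^{2} + 3 i 136 \sqrt{7}} = - \frac{11260}{46693} - \frac{45678}{-87 + 18496 + 408 i \sqrt{7}} = - \frac{11260}{46693} - \frac{45678}{18409 + 408 i \sqrt{7}}$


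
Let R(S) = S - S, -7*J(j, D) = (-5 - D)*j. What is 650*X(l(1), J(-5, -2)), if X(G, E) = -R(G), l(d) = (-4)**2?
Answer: 0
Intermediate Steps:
l(d) = 16
J(j, D) = -j*(-5 - D)/7 (J(j, D) = -(-5 - D)*j/7 = -j*(-5 - D)/7)
R(S) = 0
X(G, E) = 0 (X(G, E) = -1*0 = 0)
650*X(l(1), J(-5, -2)) = 650*0 = 0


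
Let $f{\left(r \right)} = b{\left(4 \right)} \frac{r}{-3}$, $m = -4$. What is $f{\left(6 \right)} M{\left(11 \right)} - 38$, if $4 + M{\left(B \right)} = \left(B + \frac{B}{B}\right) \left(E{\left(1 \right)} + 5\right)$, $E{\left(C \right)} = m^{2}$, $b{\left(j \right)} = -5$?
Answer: $2442$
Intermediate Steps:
$E{\left(C \right)} = 16$ ($E{\left(C \right)} = \left(-4\right)^{2} = 16$)
$f{\left(r \right)} = \frac{5 r}{3}$ ($f{\left(r \right)} = - 5 \frac{r}{-3} = - 5 r \left(- \frac{1}{3}\right) = - 5 \left(- \frac{r}{3}\right) = \frac{5 r}{3}$)
$M{\left(B \right)} = 17 + 21 B$ ($M{\left(B \right)} = -4 + \left(B + \frac{B}{B}\right) \left(16 + 5\right) = -4 + \left(B + 1\right) 21 = -4 + \left(1 + B\right) 21 = -4 + \left(21 + 21 B\right) = 17 + 21 B$)
$f{\left(6 \right)} M{\left(11 \right)} - 38 = \frac{5}{3} \cdot 6 \left(17 + 21 \cdot 11\right) - 38 = 10 \left(17 + 231\right) - 38 = 10 \cdot 248 - 38 = 2480 - 38 = 2442$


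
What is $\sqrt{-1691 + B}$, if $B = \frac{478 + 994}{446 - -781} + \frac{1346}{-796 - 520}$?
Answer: $\frac{i \sqrt{1102145903901966}}{807366} \approx 41.12 i$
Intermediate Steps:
$B = \frac{142805}{807366}$ ($B = \frac{1472}{446 + 781} + \frac{1346}{-1316} = \frac{1472}{1227} + 1346 \left(- \frac{1}{1316}\right) = 1472 \cdot \frac{1}{1227} - \frac{673}{658} = \frac{1472}{1227} - \frac{673}{658} = \frac{142805}{807366} \approx 0.17688$)
$\sqrt{-1691 + B} = \sqrt{-1691 + \frac{142805}{807366}} = \sqrt{- \frac{1365113101}{807366}} = \frac{i \sqrt{1102145903901966}}{807366}$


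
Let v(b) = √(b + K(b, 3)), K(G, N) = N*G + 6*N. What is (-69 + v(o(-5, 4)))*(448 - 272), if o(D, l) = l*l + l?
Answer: -12144 + 1232*√2 ≈ -10402.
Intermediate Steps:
K(G, N) = 6*N + G*N (K(G, N) = G*N + 6*N = 6*N + G*N)
o(D, l) = l + l² (o(D, l) = l² + l = l + l²)
v(b) = √(18 + 4*b) (v(b) = √(b + 3*(6 + b)) = √(b + (18 + 3*b)) = √(18 + 4*b))
(-69 + v(o(-5, 4)))*(448 - 272) = (-69 + √(18 + 4*(4*(1 + 4))))*(448 - 272) = (-69 + √(18 + 4*(4*5)))*176 = (-69 + √(18 + 4*20))*176 = (-69 + √(18 + 80))*176 = (-69 + √98)*176 = (-69 + 7*√2)*176 = -12144 + 1232*√2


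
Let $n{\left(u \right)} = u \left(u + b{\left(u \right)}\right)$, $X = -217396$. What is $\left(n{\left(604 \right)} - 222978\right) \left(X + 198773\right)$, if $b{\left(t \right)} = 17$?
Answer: $-2832670038$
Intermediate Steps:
$n{\left(u \right)} = u \left(17 + u\right)$ ($n{\left(u \right)} = u \left(u + 17\right) = u \left(17 + u\right)$)
$\left(n{\left(604 \right)} - 222978\right) \left(X + 198773\right) = \left(604 \left(17 + 604\right) - 222978\right) \left(-217396 + 198773\right) = \left(604 \cdot 621 - 222978\right) \left(-18623\right) = \left(375084 - 222978\right) \left(-18623\right) = 152106 \left(-18623\right) = -2832670038$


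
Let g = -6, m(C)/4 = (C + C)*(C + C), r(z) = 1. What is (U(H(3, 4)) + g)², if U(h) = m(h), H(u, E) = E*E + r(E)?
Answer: 21325924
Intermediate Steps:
m(C) = 16*C² (m(C) = 4*((C + C)*(C + C)) = 4*((2*C)*(2*C)) = 4*(4*C²) = 16*C²)
H(u, E) = 1 + E² (H(u, E) = E*E + 1 = E² + 1 = 1 + E²)
U(h) = 16*h²
(U(H(3, 4)) + g)² = (16*(1 + 4²)² - 6)² = (16*(1 + 16)² - 6)² = (16*17² - 6)² = (16*289 - 6)² = (4624 - 6)² = 4618² = 21325924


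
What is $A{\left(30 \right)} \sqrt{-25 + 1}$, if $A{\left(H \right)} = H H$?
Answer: $1800 i \sqrt{6} \approx 4409.1 i$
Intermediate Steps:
$A{\left(H \right)} = H^{2}$
$A{\left(30 \right)} \sqrt{-25 + 1} = 30^{2} \sqrt{-25 + 1} = 900 \sqrt{-24} = 900 \cdot 2 i \sqrt{6} = 1800 i \sqrt{6}$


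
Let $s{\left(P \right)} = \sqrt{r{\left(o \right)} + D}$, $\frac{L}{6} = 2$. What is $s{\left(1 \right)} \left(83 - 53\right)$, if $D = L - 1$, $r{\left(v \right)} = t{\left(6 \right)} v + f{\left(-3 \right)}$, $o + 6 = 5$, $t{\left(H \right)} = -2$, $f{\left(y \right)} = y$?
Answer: $30 \sqrt{10} \approx 94.868$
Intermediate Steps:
$L = 12$ ($L = 6 \cdot 2 = 12$)
$o = -1$ ($o = -6 + 5 = -1$)
$r{\left(v \right)} = -3 - 2 v$ ($r{\left(v \right)} = - 2 v - 3 = -3 - 2 v$)
$D = 11$ ($D = 12 - 1 = 11$)
$s{\left(P \right)} = \sqrt{10}$ ($s{\left(P \right)} = \sqrt{\left(-3 - -2\right) + 11} = \sqrt{\left(-3 + 2\right) + 11} = \sqrt{-1 + 11} = \sqrt{10}$)
$s{\left(1 \right)} \left(83 - 53\right) = \sqrt{10} \left(83 - 53\right) = \sqrt{10} \cdot 30 = 30 \sqrt{10}$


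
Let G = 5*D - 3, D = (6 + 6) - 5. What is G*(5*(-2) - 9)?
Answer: -608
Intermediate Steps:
D = 7 (D = 12 - 5 = 7)
G = 32 (G = 5*7 - 3 = 35 - 3 = 32)
G*(5*(-2) - 9) = 32*(5*(-2) - 9) = 32*(-10 - 9) = 32*(-19) = -608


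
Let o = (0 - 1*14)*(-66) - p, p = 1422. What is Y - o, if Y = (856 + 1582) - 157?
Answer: 2779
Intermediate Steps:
o = -498 (o = (0 - 1*14)*(-66) - 1*1422 = (0 - 14)*(-66) - 1422 = -14*(-66) - 1422 = 924 - 1422 = -498)
Y = 2281 (Y = 2438 - 157 = 2281)
Y - o = 2281 - 1*(-498) = 2281 + 498 = 2779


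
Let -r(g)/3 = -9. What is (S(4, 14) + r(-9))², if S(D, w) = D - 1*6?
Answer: 625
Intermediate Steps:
S(D, w) = -6 + D (S(D, w) = D - 6 = -6 + D)
r(g) = 27 (r(g) = -3*(-9) = 27)
(S(4, 14) + r(-9))² = ((-6 + 4) + 27)² = (-2 + 27)² = 25² = 625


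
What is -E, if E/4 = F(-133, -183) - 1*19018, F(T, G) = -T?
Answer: 75540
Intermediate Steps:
E = -75540 (E = 4*(-1*(-133) - 1*19018) = 4*(133 - 19018) = 4*(-18885) = -75540)
-E = -1*(-75540) = 75540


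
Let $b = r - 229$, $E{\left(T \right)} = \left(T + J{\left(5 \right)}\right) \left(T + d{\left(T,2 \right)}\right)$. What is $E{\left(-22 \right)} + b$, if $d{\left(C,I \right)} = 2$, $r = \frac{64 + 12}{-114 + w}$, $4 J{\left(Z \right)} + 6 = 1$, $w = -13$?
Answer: $\frac{29896}{127} \approx 235.4$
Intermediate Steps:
$J{\left(Z \right)} = - \frac{5}{4}$ ($J{\left(Z \right)} = - \frac{3}{2} + \frac{1}{4} \cdot 1 = - \frac{3}{2} + \frac{1}{4} = - \frac{5}{4}$)
$r = - \frac{76}{127}$ ($r = \frac{64 + 12}{-114 - 13} = \frac{76}{-127} = 76 \left(- \frac{1}{127}\right) = - \frac{76}{127} \approx -0.59842$)
$E{\left(T \right)} = \left(2 + T\right) \left(- \frac{5}{4} + T\right)$ ($E{\left(T \right)} = \left(T - \frac{5}{4}\right) \left(T + 2\right) = \left(- \frac{5}{4} + T\right) \left(2 + T\right) = \left(2 + T\right) \left(- \frac{5}{4} + T\right)$)
$b = - \frac{29159}{127}$ ($b = - \frac{76}{127} - 229 = - \frac{29159}{127} \approx -229.6$)
$E{\left(-22 \right)} + b = \left(- \frac{5}{2} + \left(-22\right)^{2} + \frac{3}{4} \left(-22\right)\right) - \frac{29159}{127} = \left(- \frac{5}{2} + 484 - \frac{33}{2}\right) - \frac{29159}{127} = 465 - \frac{29159}{127} = \frac{29896}{127}$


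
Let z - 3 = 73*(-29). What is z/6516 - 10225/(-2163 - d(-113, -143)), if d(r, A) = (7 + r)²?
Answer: 19150307/43653942 ≈ 0.43868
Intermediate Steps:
z = -2114 (z = 3 + 73*(-29) = 3 - 2117 = -2114)
z/6516 - 10225/(-2163 - d(-113, -143)) = -2114/6516 - 10225/(-2163 - (7 - 113)²) = -2114*1/6516 - 10225/(-2163 - 1*(-106)²) = -1057/3258 - 10225/(-2163 - 1*11236) = -1057/3258 - 10225/(-2163 - 11236) = -1057/3258 - 10225/(-13399) = -1057/3258 - 10225*(-1/13399) = -1057/3258 + 10225/13399 = 19150307/43653942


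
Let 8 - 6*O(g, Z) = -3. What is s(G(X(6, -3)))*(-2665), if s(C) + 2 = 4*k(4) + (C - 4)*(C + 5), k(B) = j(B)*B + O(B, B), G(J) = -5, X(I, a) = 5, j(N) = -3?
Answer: 341120/3 ≈ 1.1371e+5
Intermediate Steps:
O(g, Z) = 11/6 (O(g, Z) = 4/3 - 1/6*(-3) = 4/3 + 1/2 = 11/6)
k(B) = 11/6 - 3*B (k(B) = -3*B + 11/6 = 11/6 - 3*B)
s(C) = -128/3 + (-4 + C)*(5 + C) (s(C) = -2 + (4*(11/6 - 3*4) + (C - 4)*(C + 5)) = -2 + (4*(11/6 - 12) + (-4 + C)*(5 + C)) = -2 + (4*(-61/6) + (-4 + C)*(5 + C)) = -2 + (-122/3 + (-4 + C)*(5 + C)) = -128/3 + (-4 + C)*(5 + C))
s(G(X(6, -3)))*(-2665) = (-188/3 - 5 + (-5)**2)*(-2665) = (-188/3 - 5 + 25)*(-2665) = -128/3*(-2665) = 341120/3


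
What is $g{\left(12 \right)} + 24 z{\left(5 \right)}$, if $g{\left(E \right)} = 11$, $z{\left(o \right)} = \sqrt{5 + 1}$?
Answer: $11 + 24 \sqrt{6} \approx 69.788$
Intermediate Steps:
$z{\left(o \right)} = \sqrt{6}$
$g{\left(12 \right)} + 24 z{\left(5 \right)} = 11 + 24 \sqrt{6}$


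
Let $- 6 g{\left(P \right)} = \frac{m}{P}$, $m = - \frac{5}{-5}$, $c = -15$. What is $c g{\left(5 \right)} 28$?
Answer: $14$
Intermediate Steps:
$m = 1$ ($m = \left(-5\right) \left(- \frac{1}{5}\right) = 1$)
$g{\left(P \right)} = - \frac{1}{6 P}$ ($g{\left(P \right)} = - \frac{1 \frac{1}{P}}{6} = - \frac{1}{6 P}$)
$c g{\left(5 \right)} 28 = - 15 \left(- \frac{1}{6 \cdot 5}\right) 28 = - 15 \left(\left(- \frac{1}{6}\right) \frac{1}{5}\right) 28 = \left(-15\right) \left(- \frac{1}{30}\right) 28 = \frac{1}{2} \cdot 28 = 14$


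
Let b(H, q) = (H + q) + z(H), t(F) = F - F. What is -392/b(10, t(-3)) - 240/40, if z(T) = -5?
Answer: -422/5 ≈ -84.400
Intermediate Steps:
t(F) = 0
b(H, q) = -5 + H + q (b(H, q) = (H + q) - 5 = -5 + H + q)
-392/b(10, t(-3)) - 240/40 = -392/(-5 + 10 + 0) - 240/40 = -392/5 - 240*1/40 = -392*⅕ - 6 = -392/5 - 6 = -422/5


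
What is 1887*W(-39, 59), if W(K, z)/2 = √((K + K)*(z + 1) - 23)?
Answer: 3774*I*√4703 ≈ 2.5882e+5*I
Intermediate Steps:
W(K, z) = 2*√(-23 + 2*K*(1 + z)) (W(K, z) = 2*√((K + K)*(z + 1) - 23) = 2*√((2*K)*(1 + z) - 23) = 2*√(2*K*(1 + z) - 23) = 2*√(-23 + 2*K*(1 + z)))
1887*W(-39, 59) = 1887*(2*√(-23 + 2*(-39) + 2*(-39)*59)) = 1887*(2*√(-23 - 78 - 4602)) = 1887*(2*√(-4703)) = 1887*(2*(I*√4703)) = 1887*(2*I*√4703) = 3774*I*√4703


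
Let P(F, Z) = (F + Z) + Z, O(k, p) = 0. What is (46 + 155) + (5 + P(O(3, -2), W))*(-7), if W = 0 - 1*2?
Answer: 194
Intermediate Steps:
W = -2 (W = 0 - 2 = -2)
P(F, Z) = F + 2*Z
(46 + 155) + (5 + P(O(3, -2), W))*(-7) = (46 + 155) + (5 + (0 + 2*(-2)))*(-7) = 201 + (5 + (0 - 4))*(-7) = 201 + (5 - 4)*(-7) = 201 + 1*(-7) = 201 - 7 = 194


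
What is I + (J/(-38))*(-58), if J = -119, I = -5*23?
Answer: -5636/19 ≈ -296.63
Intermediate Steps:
I = -115 (I = -1*115 = -115)
I + (J/(-38))*(-58) = -115 - 119/(-38)*(-58) = -115 - 119*(-1/38)*(-58) = -115 + (119/38)*(-58) = -115 - 3451/19 = -5636/19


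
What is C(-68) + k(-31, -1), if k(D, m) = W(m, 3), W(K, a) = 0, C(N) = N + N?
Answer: -136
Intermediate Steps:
C(N) = 2*N
k(D, m) = 0
C(-68) + k(-31, -1) = 2*(-68) + 0 = -136 + 0 = -136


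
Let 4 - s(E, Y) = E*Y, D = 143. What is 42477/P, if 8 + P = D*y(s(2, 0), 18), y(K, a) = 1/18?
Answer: -764586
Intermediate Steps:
s(E, Y) = 4 - E*Y
y(K, a) = 1/18
P = -1/18 (P = -8 + 143*(1/18) = -8 + 143/18 = -1/18 ≈ -0.055556)
42477/P = 42477/(-1/18) = 42477*(-18) = -764586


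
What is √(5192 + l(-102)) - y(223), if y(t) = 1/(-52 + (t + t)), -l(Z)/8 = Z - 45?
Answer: -1/394 + 4*√398 ≈ 79.797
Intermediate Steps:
l(Z) = 360 - 8*Z (l(Z) = -8*(Z - 45) = -8*(-45 + Z) = 360 - 8*Z)
y(t) = 1/(-52 + 2*t)
√(5192 + l(-102)) - y(223) = √(5192 + (360 - 8*(-102))) - 1/(2*(-26 + 223)) = √(5192 + (360 + 816)) - 1/(2*197) = √(5192 + 1176) - 1/(2*197) = √6368 - 1*1/394 = 4*√398 - 1/394 = -1/394 + 4*√398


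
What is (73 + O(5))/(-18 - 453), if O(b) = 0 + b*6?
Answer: -103/471 ≈ -0.21868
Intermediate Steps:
O(b) = 6*b (O(b) = 0 + 6*b = 6*b)
(73 + O(5))/(-18 - 453) = (73 + 6*5)/(-18 - 453) = (73 + 30)/(-471) = 103*(-1/471) = -103/471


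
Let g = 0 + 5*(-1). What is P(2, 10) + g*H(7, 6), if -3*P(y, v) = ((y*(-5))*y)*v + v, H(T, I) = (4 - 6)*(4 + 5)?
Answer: 460/3 ≈ 153.33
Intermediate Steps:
H(T, I) = -18 (H(T, I) = -2*9 = -18)
P(y, v) = -v/3 + 5*v*y²/3 (P(y, v) = -(((y*(-5))*y)*v + v)/3 = -(((-5*y)*y)*v + v)/3 = -((-5*y²)*v + v)/3 = -(-5*v*y² + v)/3 = -(v - 5*v*y²)/3 = -v/3 + 5*v*y²/3)
g = -5 (g = 0 - 5 = -5)
P(2, 10) + g*H(7, 6) = (⅓)*10*(-1 + 5*2²) - 5*(-18) = (⅓)*10*(-1 + 5*4) + 90 = (⅓)*10*(-1 + 20) + 90 = (⅓)*10*19 + 90 = 190/3 + 90 = 460/3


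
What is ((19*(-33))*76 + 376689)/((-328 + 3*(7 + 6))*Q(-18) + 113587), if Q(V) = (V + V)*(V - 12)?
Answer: -329037/198533 ≈ -1.6573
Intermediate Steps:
Q(V) = 2*V*(-12 + V) (Q(V) = (2*V)*(-12 + V) = 2*V*(-12 + V))
((19*(-33))*76 + 376689)/((-328 + 3*(7 + 6))*Q(-18) + 113587) = ((19*(-33))*76 + 376689)/((-328 + 3*(7 + 6))*(2*(-18)*(-12 - 18)) + 113587) = (-627*76 + 376689)/((-328 + 3*13)*(2*(-18)*(-30)) + 113587) = (-47652 + 376689)/((-328 + 39)*1080 + 113587) = 329037/(-289*1080 + 113587) = 329037/(-312120 + 113587) = 329037/(-198533) = 329037*(-1/198533) = -329037/198533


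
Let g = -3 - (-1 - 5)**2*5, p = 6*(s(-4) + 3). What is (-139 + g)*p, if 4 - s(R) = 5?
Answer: -3864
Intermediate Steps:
s(R) = -1 (s(R) = 4 - 1*5 = 4 - 5 = -1)
p = 12 (p = 6*(-1 + 3) = 6*2 = 12)
g = -183 (g = -3 - (-6)**2*5 = -3 - 36*5 = -3 - 1*180 = -3 - 180 = -183)
(-139 + g)*p = (-139 - 183)*12 = -322*12 = -3864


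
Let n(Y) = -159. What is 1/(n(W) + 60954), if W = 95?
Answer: 1/60795 ≈ 1.6449e-5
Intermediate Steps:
1/(n(W) + 60954) = 1/(-159 + 60954) = 1/60795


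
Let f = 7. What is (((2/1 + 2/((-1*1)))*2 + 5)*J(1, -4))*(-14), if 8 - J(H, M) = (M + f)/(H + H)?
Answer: -455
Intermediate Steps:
J(H, M) = 8 - (7 + M)/(2*H) (J(H, M) = 8 - (M + 7)/(H + H) = 8 - (7 + M)/(2*H))
(((2/1 + 2/((-1*1)))*2 + 5)*J(1, -4))*(-14) = (((2/1 + 2/((-1*1)))*2 + 5)*((½)*(-7 - 1*(-4) + 16*1)/1))*(-14) = (((2*1 + 2/(-1))*2 + 5)*((½)*1*(-7 + 4 + 16)))*(-14) = (((2 + 2*(-1))*2 + 5)*((½)*1*13))*(-14) = (((2 - 2)*2 + 5)*(13/2))*(-14) = ((0*2 + 5)*(13/2))*(-14) = ((0 + 5)*(13/2))*(-14) = (5*(13/2))*(-14) = (65/2)*(-14) = -455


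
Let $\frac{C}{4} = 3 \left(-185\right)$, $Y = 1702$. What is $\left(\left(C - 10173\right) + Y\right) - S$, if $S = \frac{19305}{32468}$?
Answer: $- \frac{347134693}{32468} \approx -10692.0$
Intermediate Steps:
$S = \frac{19305}{32468}$ ($S = 19305 \cdot \frac{1}{32468} = \frac{19305}{32468} \approx 0.59459$)
$C = -2220$ ($C = 4 \cdot 3 \left(-185\right) = 4 \left(-555\right) = -2220$)
$\left(\left(C - 10173\right) + Y\right) - S = \left(\left(-2220 - 10173\right) + 1702\right) - \frac{19305}{32468} = \left(-12393 + 1702\right) - \frac{19305}{32468} = -10691 - \frac{19305}{32468} = - \frac{347134693}{32468}$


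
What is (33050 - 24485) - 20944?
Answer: -12379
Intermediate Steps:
(33050 - 24485) - 20944 = 8565 - 20944 = -12379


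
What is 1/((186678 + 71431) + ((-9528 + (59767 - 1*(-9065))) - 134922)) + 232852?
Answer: 42493394333/182491 ≈ 2.3285e+5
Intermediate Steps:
1/((186678 + 71431) + ((-9528 + (59767 - 1*(-9065))) - 134922)) + 232852 = 1/(258109 + ((-9528 + (59767 + 9065)) - 134922)) + 232852 = 1/(258109 + ((-9528 + 68832) - 134922)) + 232852 = 1/(258109 + (59304 - 134922)) + 232852 = 1/(258109 - 75618) + 232852 = 1/182491 + 232852 = 42493394333/182491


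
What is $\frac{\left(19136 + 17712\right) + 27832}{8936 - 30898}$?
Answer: $- \frac{32340}{10981} \approx -2.9451$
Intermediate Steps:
$\frac{\left(19136 + 17712\right) + 27832}{8936 - 30898} = \frac{36848 + 27832}{-21962} = 64680 \left(- \frac{1}{21962}\right) = - \frac{32340}{10981}$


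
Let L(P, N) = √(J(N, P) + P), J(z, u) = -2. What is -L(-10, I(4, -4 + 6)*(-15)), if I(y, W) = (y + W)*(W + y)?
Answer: -2*I*√3 ≈ -3.4641*I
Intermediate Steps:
I(y, W) = (W + y)² (I(y, W) = (W + y)*(W + y) = (W + y)²)
L(P, N) = √(-2 + P)
-L(-10, I(4, -4 + 6)*(-15)) = -√(-2 - 10) = -√(-12) = -2*I*√3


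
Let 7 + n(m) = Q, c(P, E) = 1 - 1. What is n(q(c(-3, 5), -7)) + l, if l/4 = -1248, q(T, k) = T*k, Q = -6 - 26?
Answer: -5031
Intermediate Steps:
c(P, E) = 0
Q = -32
n(m) = -39 (n(m) = -7 - 32 = -39)
l = -4992 (l = 4*(-1248) = -4992)
n(q(c(-3, 5), -7)) + l = -39 - 4992 = -5031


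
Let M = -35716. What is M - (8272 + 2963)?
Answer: -46951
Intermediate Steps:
M - (8272 + 2963) = -35716 - (8272 + 2963) = -35716 - 1*11235 = -35716 - 11235 = -46951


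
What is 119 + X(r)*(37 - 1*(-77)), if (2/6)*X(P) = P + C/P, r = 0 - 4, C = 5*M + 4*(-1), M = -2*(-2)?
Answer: -2617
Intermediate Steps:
M = 4
C = 16 (C = 5*4 + 4*(-1) = 20 - 4 = 16)
r = -4
X(P) = 3*P + 48/P (X(P) = 3*(P + 16/P) = 3*P + 48/P)
119 + X(r)*(37 - 1*(-77)) = 119 + (3*(-4) + 48/(-4))*(37 - 1*(-77)) = 119 + (-12 + 48*(-¼))*(37 + 77) = 119 + (-12 - 12)*114 = 119 - 24*114 = 119 - 2736 = -2617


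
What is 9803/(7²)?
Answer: 9803/49 ≈ 200.06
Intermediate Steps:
9803/(7²) = 9803/49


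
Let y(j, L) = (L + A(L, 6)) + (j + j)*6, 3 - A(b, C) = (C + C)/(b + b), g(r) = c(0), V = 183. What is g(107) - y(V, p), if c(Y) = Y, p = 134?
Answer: -156308/67 ≈ -2333.0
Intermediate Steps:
g(r) = 0
A(b, C) = 3 - C/b (A(b, C) = 3 - (C + C)/(b + b) = 3 - 2*C/(2*b) = 3 - 2*C*1/(2*b) = 3 - C/b)
y(j, L) = 3 + L - 6/L + 12*j (y(j, L) = (L + (3 - 1*6/L)) + (j + j)*6 = (L + (3 - 6/L)) + (2*j)*6 = (3 + L - 6/L) + 12*j = 3 + L - 6/L + 12*j)
g(107) - y(V, p) = 0 - (3 + 134 - 6/134 + 12*183) = 0 - (3 + 134 - 6*1/134 + 2196) = 0 - (3 + 134 - 3/67 + 2196) = 0 - 1*156308/67 = 0 - 156308/67 = -156308/67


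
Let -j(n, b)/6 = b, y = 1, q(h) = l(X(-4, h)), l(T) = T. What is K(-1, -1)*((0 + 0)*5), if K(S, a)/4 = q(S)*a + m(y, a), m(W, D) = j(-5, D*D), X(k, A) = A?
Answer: 0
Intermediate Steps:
q(h) = h
j(n, b) = -6*b
m(W, D) = -6*D² (m(W, D) = -6*D*D = -6*D²)
K(S, a) = -24*a² + 4*S*a (K(S, a) = 4*(S*a - 6*a²) = 4*(-6*a² + S*a) = -24*a² + 4*S*a)
K(-1, -1)*((0 + 0)*5) = (4*(-1)*(-1 - 6*(-1)))*((0 + 0)*5) = (4*(-1)*(-1 + 6))*(0*5) = (4*(-1)*5)*0 = -20*0 = 0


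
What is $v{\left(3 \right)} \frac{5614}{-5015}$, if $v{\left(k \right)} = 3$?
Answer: $- \frac{16842}{5015} \approx -3.3583$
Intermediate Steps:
$v{\left(3 \right)} \frac{5614}{-5015} = 3 \frac{5614}{-5015} = 3 \cdot 5614 \left(- \frac{1}{5015}\right) = 3 \left(- \frac{5614}{5015}\right) = - \frac{16842}{5015}$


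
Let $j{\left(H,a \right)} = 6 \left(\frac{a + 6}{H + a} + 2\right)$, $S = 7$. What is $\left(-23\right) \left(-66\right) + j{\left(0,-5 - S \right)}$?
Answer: $1533$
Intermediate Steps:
$j{\left(H,a \right)} = 12 + \frac{6 \left(6 + a\right)}{H + a}$ ($j{\left(H,a \right)} = 6 \left(\frac{6 + a}{H + a} + 2\right) = 6 \left(2 + \frac{6 + a}{H + a}\right) = 12 + \frac{6 \left(6 + a\right)}{H + a}$)
$\left(-23\right) \left(-66\right) + j{\left(0,-5 - S \right)} = \left(-23\right) \left(-66\right) + \frac{6 \left(6 + 2 \cdot 0 + 3 \left(-5 - 7\right)\right)}{0 - 12} = 1518 + \frac{6 \left(6 + 0 + 3 \left(-5 - 7\right)\right)}{0 - 12} = 1518 + \frac{6 \left(6 + 0 + 3 \left(-12\right)\right)}{0 - 12} = 1518 + \frac{6 \left(6 + 0 - 36\right)}{-12} = 1518 + 6 \left(- \frac{1}{12}\right) \left(-30\right) = 1518 + 15 = 1533$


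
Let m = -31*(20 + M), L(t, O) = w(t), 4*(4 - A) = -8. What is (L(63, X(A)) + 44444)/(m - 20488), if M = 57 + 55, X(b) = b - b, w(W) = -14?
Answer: -4443/2458 ≈ -1.8076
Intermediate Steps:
A = 6 (A = 4 - ¼*(-8) = 4 + 2 = 6)
X(b) = 0
L(t, O) = -14
M = 112
m = -4092 (m = -31*(20 + 112) = -31*132 = -4092)
(L(63, X(A)) + 44444)/(m - 20488) = (-14 + 44444)/(-4092 - 20488) = 44430/(-24580) = 44430*(-1/24580) = -4443/2458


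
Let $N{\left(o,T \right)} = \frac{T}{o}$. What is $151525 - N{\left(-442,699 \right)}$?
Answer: $\frac{66974749}{442} \approx 1.5153 \cdot 10^{5}$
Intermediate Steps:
$151525 - N{\left(-442,699 \right)} = 151525 - \frac{699}{-442} = 151525 - 699 \left(- \frac{1}{442}\right) = 151525 - - \frac{699}{442} = 151525 + \frac{699}{442} = \frac{66974749}{442}$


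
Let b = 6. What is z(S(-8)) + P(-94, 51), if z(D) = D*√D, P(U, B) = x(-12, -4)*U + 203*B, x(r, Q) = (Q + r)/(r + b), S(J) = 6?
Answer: 30307/3 + 6*√6 ≈ 10117.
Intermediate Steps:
x(r, Q) = (Q + r)/(6 + r) (x(r, Q) = (Q + r)/(r + 6) = (Q + r)/(6 + r))
P(U, B) = 203*B + 8*U/3 (P(U, B) = ((-4 - 12)/(6 - 12))*U + 203*B = (-16/(-6))*U + 203*B = (-⅙*(-16))*U + 203*B = 8*U/3 + 203*B = 203*B + 8*U/3)
z(D) = D^(3/2)
z(S(-8)) + P(-94, 51) = 6^(3/2) + (203*51 + (8/3)*(-94)) = 6*√6 + (10353 - 752/3) = 6*√6 + 30307/3 = 30307/3 + 6*√6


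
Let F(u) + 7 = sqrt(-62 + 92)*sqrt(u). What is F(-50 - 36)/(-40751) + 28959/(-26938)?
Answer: -1179919643/1097750438 - 2*I*sqrt(645)/40751 ≈ -1.0749 - 0.0012464*I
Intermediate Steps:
F(u) = -7 + sqrt(30)*sqrt(u) (F(u) = -7 + sqrt(-62 + 92)*sqrt(u) = -7 + sqrt(30)*sqrt(u))
F(-50 - 36)/(-40751) + 28959/(-26938) = (-7 + sqrt(30)*sqrt(-50 - 36))/(-40751) + 28959/(-26938) = (-7 + sqrt(30)*sqrt(-86))*(-1/40751) + 28959*(-1/26938) = (-7 + sqrt(30)*(I*sqrt(86)))*(-1/40751) - 28959/26938 = (-7 + 2*I*sqrt(645))*(-1/40751) - 28959/26938 = (7/40751 - 2*I*sqrt(645)/40751) - 28959/26938 = -1179919643/1097750438 - 2*I*sqrt(645)/40751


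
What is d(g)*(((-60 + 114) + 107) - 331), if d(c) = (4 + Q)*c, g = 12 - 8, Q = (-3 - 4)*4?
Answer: 16320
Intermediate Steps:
Q = -28 (Q = -7*4 = -28)
g = 4
d(c) = -24*c (d(c) = (4 - 28)*c = -24*c)
d(g)*(((-60 + 114) + 107) - 331) = (-24*4)*(((-60 + 114) + 107) - 331) = -96*((54 + 107) - 331) = -96*(161 - 331) = -96*(-170) = 16320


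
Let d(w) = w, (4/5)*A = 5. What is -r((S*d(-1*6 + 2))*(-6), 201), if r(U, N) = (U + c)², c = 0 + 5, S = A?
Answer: -24025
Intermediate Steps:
A = 25/4 (A = (5/4)*5 = 25/4 ≈ 6.2500)
S = 25/4 ≈ 6.2500
c = 5
r(U, N) = (5 + U)² (r(U, N) = (U + 5)² = (5 + U)²)
-r((S*d(-1*6 + 2))*(-6), 201) = -(5 + (25*(-1*6 + 2)/4)*(-6))² = -(5 + (25*(-6 + 2)/4)*(-6))² = -(5 + ((25/4)*(-4))*(-6))² = -(5 - 25*(-6))² = -(5 + 150)² = -1*155² = -1*24025 = -24025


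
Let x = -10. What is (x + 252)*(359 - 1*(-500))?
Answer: 207878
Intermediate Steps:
(x + 252)*(359 - 1*(-500)) = (-10 + 252)*(359 - 1*(-500)) = 242*(359 + 500) = 242*859 = 207878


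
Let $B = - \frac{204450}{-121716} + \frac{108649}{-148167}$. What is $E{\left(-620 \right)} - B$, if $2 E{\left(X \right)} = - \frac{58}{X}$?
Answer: $- \frac{93142840429}{103530209580} \approx -0.89967$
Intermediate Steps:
$E{\left(X \right)} = - \frac{29}{X}$ ($E{\left(X \right)} = \frac{\left(-58\right) \frac{1}{X}}{2} = - \frac{29}{X}$)
$B = \frac{316081879}{333968418}$ ($B = \left(-204450\right) \left(- \frac{1}{121716}\right) + 108649 \left(- \frac{1}{148167}\right) = \frac{34075}{20286} - \frac{108649}{148167} = \frac{316081879}{333968418} \approx 0.94644$)
$E{\left(-620 \right)} - B = - \frac{29}{-620} - \frac{316081879}{333968418} = \left(-29\right) \left(- \frac{1}{620}\right) - \frac{316081879}{333968418} = \frac{29}{620} - \frac{316081879}{333968418} = - \frac{93142840429}{103530209580}$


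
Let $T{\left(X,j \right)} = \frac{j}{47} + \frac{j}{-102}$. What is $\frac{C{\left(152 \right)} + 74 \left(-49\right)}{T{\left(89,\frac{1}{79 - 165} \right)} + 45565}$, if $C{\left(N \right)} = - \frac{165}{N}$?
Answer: $- \frac{56824794507}{713857375390} \approx -0.079602$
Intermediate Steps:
$T{\left(X,j \right)} = \frac{55 j}{4794}$ ($T{\left(X,j \right)} = j \frac{1}{47} + j \left(- \frac{1}{102}\right) = \frac{j}{47} - \frac{j}{102} = \frac{55 j}{4794}$)
$\frac{C{\left(152 \right)} + 74 \left(-49\right)}{T{\left(89,\frac{1}{79 - 165} \right)} + 45565} = \frac{- \frac{165}{152} + 74 \left(-49\right)}{\frac{55}{4794 \left(79 - 165\right)} + 45565} = \frac{\left(-165\right) \frac{1}{152} - 3626}{\frac{55}{4794 \left(-86\right)} + 45565} = \frac{- \frac{165}{152} - 3626}{\frac{55}{4794} \left(- \frac{1}{86}\right) + 45565} = - \frac{551317}{152 \left(- \frac{55}{412284} + 45565\right)} = - \frac{551317}{152 \cdot \frac{18785720405}{412284}} = \left(- \frac{551317}{152}\right) \frac{412284}{18785720405} = - \frac{56824794507}{713857375390}$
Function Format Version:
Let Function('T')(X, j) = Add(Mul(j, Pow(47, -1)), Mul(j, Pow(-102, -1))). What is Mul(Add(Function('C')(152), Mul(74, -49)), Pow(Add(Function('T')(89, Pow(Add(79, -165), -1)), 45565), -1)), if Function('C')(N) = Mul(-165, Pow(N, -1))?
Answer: Rational(-56824794507, 713857375390) ≈ -0.079602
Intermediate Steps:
Function('T')(X, j) = Mul(Rational(55, 4794), j) (Function('T')(X, j) = Add(Mul(j, Rational(1, 47)), Mul(j, Rational(-1, 102))) = Add(Mul(Rational(1, 47), j), Mul(Rational(-1, 102), j)) = Mul(Rational(55, 4794), j))
Mul(Add(Function('C')(152), Mul(74, -49)), Pow(Add(Function('T')(89, Pow(Add(79, -165), -1)), 45565), -1)) = Mul(Add(Mul(-165, Pow(152, -1)), Mul(74, -49)), Pow(Add(Mul(Rational(55, 4794), Pow(Add(79, -165), -1)), 45565), -1)) = Mul(Add(Mul(-165, Rational(1, 152)), -3626), Pow(Add(Mul(Rational(55, 4794), Pow(-86, -1)), 45565), -1)) = Mul(Add(Rational(-165, 152), -3626), Pow(Add(Mul(Rational(55, 4794), Rational(-1, 86)), 45565), -1)) = Mul(Rational(-551317, 152), Pow(Add(Rational(-55, 412284), 45565), -1)) = Mul(Rational(-551317, 152), Pow(Rational(18785720405, 412284), -1)) = Mul(Rational(-551317, 152), Rational(412284, 18785720405)) = Rational(-56824794507, 713857375390)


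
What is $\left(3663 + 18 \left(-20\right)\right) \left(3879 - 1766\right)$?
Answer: $6979239$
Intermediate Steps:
$\left(3663 + 18 \left(-20\right)\right) \left(3879 - 1766\right) = \left(3663 - 360\right) 2113 = 3303 \cdot 2113 = 6979239$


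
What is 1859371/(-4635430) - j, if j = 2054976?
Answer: -9525699259051/4635430 ≈ -2.0550e+6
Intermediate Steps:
1859371/(-4635430) - j = 1859371/(-4635430) - 1*2054976 = 1859371*(-1/4635430) - 2054976 = -1859371/4635430 - 2054976 = -9525699259051/4635430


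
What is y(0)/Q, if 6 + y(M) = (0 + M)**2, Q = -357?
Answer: 2/119 ≈ 0.016807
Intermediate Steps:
y(M) = -6 + M**2 (y(M) = -6 + (0 + M)**2 = -6 + M**2)
y(0)/Q = (-6 + 0**2)/(-357) = (-6 + 0)*(-1/357) = -6*(-1/357) = 2/119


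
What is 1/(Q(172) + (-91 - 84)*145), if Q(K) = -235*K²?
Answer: -1/6977615 ≈ -1.4332e-7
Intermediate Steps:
1/(Q(172) + (-91 - 84)*145) = 1/(-235*172² + (-91 - 84)*145) = 1/(-235*29584 - 175*145) = 1/(-6952240 - 25375) = 1/(-6977615) = -1/6977615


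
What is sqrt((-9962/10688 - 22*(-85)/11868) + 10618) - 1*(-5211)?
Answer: 5211 + sqrt(166824199699803546)/3963912 ≈ 5314.0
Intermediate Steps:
sqrt((-9962/10688 - 22*(-85)/11868) + 10618) - 1*(-5211) = sqrt((-9962*1/10688 + 1870*(1/11868)) + 10618) + 5211 = sqrt((-4981/5344 + 935/5934) + 10618) + 5211 = sqrt(-12280307/15855648 + 10618) + 5211 = sqrt(168342990157/15855648) + 5211 = sqrt(166824199699803546)/3963912 + 5211 = 5211 + sqrt(166824199699803546)/3963912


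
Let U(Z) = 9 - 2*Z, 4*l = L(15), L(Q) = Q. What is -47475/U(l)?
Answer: -31650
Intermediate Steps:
l = 15/4 (l = (¼)*15 = 15/4 ≈ 3.7500)
-47475/U(l) = -47475/(9 - 2*15/4) = -47475/(9 - 15/2) = -47475/3/2 = -47475*⅔ = -31650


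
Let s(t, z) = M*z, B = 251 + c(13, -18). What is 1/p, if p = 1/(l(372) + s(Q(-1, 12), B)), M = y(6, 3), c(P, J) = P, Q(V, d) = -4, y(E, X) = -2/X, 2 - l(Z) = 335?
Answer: -509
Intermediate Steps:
l(Z) = -333 (l(Z) = 2 - 1*335 = 2 - 335 = -333)
M = -2/3 ≈ -0.66667
B = 264 (B = 251 + 13 = 264)
s(t, z) = -2*z/3
p = -1/509 (p = 1/(-333 - 2/3*264) = 1/(-333 - 176) = 1/(-509) = -1/509 ≈ -0.0019646)
1/p = 1/(-1/509) = -509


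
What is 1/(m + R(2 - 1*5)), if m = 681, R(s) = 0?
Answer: 1/681 ≈ 0.0014684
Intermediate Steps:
1/(m + R(2 - 1*5)) = 1/(681 + 0) = 1/681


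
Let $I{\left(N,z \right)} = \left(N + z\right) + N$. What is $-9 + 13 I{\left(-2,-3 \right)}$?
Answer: $-100$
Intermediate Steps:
$I{\left(N,z \right)} = z + 2 N$
$-9 + 13 I{\left(-2,-3 \right)} = -9 + 13 \left(-3 + 2 \left(-2\right)\right) = -9 + 13 \left(-3 - 4\right) = -9 + 13 \left(-7\right) = -9 - 91 = -100$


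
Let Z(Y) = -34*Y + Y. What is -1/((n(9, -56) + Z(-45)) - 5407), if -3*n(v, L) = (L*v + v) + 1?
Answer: 3/11272 ≈ 0.00026615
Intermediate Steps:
n(v, L) = -1/3 - v/3 - L*v/3 (n(v, L) = -((L*v + v) + 1)/3 = -((v + L*v) + 1)/3 = -(1 + v + L*v)/3 = -1/3 - v/3 - L*v/3)
Z(Y) = -33*Y
-1/((n(9, -56) + Z(-45)) - 5407) = -1/(((-1/3 - 1/3*9 - 1/3*(-56)*9) - 33*(-45)) - 5407) = -1/(((-1/3 - 3 + 168) + 1485) - 5407) = -1/((494/3 + 1485) - 5407) = -1/(4949/3 - 5407) = -1/(-11272/3) = -1*(-3/11272) = 3/11272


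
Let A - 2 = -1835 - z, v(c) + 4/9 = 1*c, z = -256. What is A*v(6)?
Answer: -78850/9 ≈ -8761.1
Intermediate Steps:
v(c) = -4/9 + c (v(c) = -4/9 + 1*c = -4/9 + c)
A = -1577 (A = 2 + (-1835 - 1*(-256)) = 2 + (-1835 + 256) = 2 - 1579 = -1577)
A*v(6) = -1577*(-4/9 + 6) = -1577*50/9 = -78850/9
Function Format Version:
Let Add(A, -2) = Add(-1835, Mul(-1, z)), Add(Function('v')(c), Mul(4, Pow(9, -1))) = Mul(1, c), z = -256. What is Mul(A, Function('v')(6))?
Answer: Rational(-78850, 9) ≈ -8761.1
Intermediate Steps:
Function('v')(c) = Add(Rational(-4, 9), c) (Function('v')(c) = Add(Rational(-4, 9), Mul(1, c)) = Add(Rational(-4, 9), c))
A = -1577 (A = Add(2, Add(-1835, Mul(-1, -256))) = Add(2, Add(-1835, 256)) = Add(2, -1579) = -1577)
Mul(A, Function('v')(6)) = Mul(-1577, Add(Rational(-4, 9), 6)) = Mul(-1577, Rational(50, 9)) = Rational(-78850, 9)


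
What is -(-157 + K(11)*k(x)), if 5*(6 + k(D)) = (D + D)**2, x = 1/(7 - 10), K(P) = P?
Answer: 9991/45 ≈ 222.02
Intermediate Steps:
x = -1/3 (x = 1/(-3) = -1/3 ≈ -0.33333)
k(D) = -6 + 4*D**2/5 (k(D) = -6 + (D + D)**2/5 = -6 + (2*D)**2/5 = -6 + (4*D**2)/5 = -6 + 4*D**2/5)
-(-157 + K(11)*k(x)) = -(-157 + 11*(-6 + 4*(-1/3)**2/5)) = -(-157 + 11*(-6 + (4/5)*(1/9))) = -(-157 + 11*(-6 + 4/45)) = -(-157 + 11*(-266/45)) = -(-157 - 2926/45) = -1*(-9991/45) = 9991/45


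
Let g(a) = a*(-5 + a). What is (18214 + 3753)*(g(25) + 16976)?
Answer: 383895292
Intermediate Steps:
(18214 + 3753)*(g(25) + 16976) = (18214 + 3753)*(25*(-5 + 25) + 16976) = 21967*(25*20 + 16976) = 21967*(500 + 16976) = 21967*17476 = 383895292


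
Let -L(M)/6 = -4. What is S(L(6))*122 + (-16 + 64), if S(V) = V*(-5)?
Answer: -14592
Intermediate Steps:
L(M) = 24 (L(M) = -6*(-4) = 24)
S(V) = -5*V
S(L(6))*122 + (-16 + 64) = -5*24*122 + (-16 + 64) = -120*122 + 48 = -14640 + 48 = -14592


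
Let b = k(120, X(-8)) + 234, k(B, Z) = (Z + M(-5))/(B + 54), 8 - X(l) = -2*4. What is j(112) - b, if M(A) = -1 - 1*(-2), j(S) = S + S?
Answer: -1757/174 ≈ -10.098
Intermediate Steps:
j(S) = 2*S
X(l) = 16 (X(l) = 8 - (-2)*4 = 8 - 1*(-8) = 8 + 8 = 16)
M(A) = 1 (M(A) = -1 + 2 = 1)
k(B, Z) = (1 + Z)/(54 + B) (k(B, Z) = (Z + 1)/(B + 54) = (1 + Z)/(54 + B))
b = 40733/174 (b = (1 + 16)/(54 + 120) + 234 = 17/174 + 234 = 40733/174 ≈ 234.10)
j(112) - b = 2*112 - 1*40733/174 = 224 - 40733/174 = -1757/174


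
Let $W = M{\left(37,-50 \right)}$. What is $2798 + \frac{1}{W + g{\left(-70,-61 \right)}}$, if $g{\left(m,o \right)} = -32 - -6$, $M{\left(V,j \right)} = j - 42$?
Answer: $\frac{330163}{118} \approx 2798.0$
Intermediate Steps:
$M{\left(V,j \right)} = -42 + j$
$g{\left(m,o \right)} = -26$ ($g{\left(m,o \right)} = -32 + 6 = -26$)
$W = -92$ ($W = -42 - 50 = -92$)
$2798 + \frac{1}{W + g{\left(-70,-61 \right)}} = 2798 + \frac{1}{-92 - 26} = 2798 + \frac{1}{-118} = 2798 - \frac{1}{118} = \frac{330163}{118}$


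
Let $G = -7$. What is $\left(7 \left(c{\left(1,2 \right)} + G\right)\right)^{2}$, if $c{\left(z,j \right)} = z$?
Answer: $1764$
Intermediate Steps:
$\left(7 \left(c{\left(1,2 \right)} + G\right)\right)^{2} = \left(7 \left(1 - 7\right)\right)^{2} = \left(7 \left(-6\right)\right)^{2} = \left(-42\right)^{2} = 1764$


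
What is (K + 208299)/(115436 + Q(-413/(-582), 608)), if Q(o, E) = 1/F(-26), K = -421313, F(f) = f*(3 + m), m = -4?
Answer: -5538364/3001337 ≈ -1.8453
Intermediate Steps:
F(f) = -f (F(f) = f*(3 - 4) = f*(-1) = -f)
Q(o, E) = 1/26 (Q(o, E) = 1/(-1*(-26)) = 1/26)
(K + 208299)/(115436 + Q(-413/(-582), 608)) = (-421313 + 208299)/(115436 + 1/26) = -213014/3001337/26 = -213014*26/3001337 = -5538364/3001337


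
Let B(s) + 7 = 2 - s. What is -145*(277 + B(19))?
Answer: -36685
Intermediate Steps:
B(s) = -5 - s (B(s) = -7 + (2 - s) = -5 - s)
-145*(277 + B(19)) = -145*(277 + (-5 - 1*19)) = -145*(277 + (-5 - 19)) = -145*(277 - 24) = -145*253 = -36685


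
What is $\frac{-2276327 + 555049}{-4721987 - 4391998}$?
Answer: $\frac{1721278}{9113985} \approx 0.18886$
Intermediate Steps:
$\frac{-2276327 + 555049}{-4721987 - 4391998} = - \frac{1721278}{-9113985} = \left(-1721278\right) \left(- \frac{1}{9113985}\right) = \frac{1721278}{9113985}$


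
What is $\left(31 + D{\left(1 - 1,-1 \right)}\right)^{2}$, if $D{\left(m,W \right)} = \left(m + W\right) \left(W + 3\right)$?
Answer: $841$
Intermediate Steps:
$D{\left(m,W \right)} = \left(3 + W\right) \left(W + m\right)$ ($D{\left(m,W \right)} = \left(W + m\right) \left(3 + W\right) = \left(3 + W\right) \left(W + m\right)$)
$\left(31 + D{\left(1 - 1,-1 \right)}\right)^{2} = \left(31 + \left(\left(-1\right)^{2} + 3 \left(-1\right) + 3 \left(1 - 1\right) - \left(1 - 1\right)\right)\right)^{2} = \left(31 + \left(1 - 3 + 3 \left(1 - 1\right) - \left(1 - 1\right)\right)\right)^{2} = \left(31 + \left(1 - 3 + 3 \cdot 0 - 0\right)\right)^{2} = \left(31 + \left(1 - 3 + 0 + 0\right)\right)^{2} = \left(31 - 2\right)^{2} = 29^{2} = 841$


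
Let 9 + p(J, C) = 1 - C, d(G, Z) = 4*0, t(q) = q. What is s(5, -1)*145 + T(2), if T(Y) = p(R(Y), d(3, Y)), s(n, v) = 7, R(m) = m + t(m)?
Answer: 1007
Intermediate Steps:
d(G, Z) = 0
R(m) = 2*m (R(m) = m + m = 2*m)
p(J, C) = -8 - C (p(J, C) = -9 + (1 - C) = -8 - C)
T(Y) = -8 (T(Y) = -8 - 1*0 = -8 + 0 = -8)
s(5, -1)*145 + T(2) = 7*145 - 8 = 1015 - 8 = 1007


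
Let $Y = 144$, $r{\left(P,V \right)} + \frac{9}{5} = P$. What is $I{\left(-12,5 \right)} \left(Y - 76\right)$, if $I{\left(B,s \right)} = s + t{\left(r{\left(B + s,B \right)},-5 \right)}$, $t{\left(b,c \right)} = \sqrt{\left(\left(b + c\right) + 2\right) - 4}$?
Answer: $340 + \frac{68 i \sqrt{395}}{5} \approx 340.0 + 270.29 i$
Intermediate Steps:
$r{\left(P,V \right)} = - \frac{9}{5} + P$
$t{\left(b,c \right)} = \sqrt{-2 + b + c}$ ($t{\left(b,c \right)} = \sqrt{\left(2 + b + c\right) - 4} = \sqrt{-2 + b + c}$)
$I{\left(B,s \right)} = s + \sqrt{- \frac{44}{5} + B + s}$ ($I{\left(B,s \right)} = s + \sqrt{-2 - \left(\frac{9}{5} - B - s\right) - 5} = s + \sqrt{-2 + \left(- \frac{9}{5} + B + s\right) - 5} = s + \sqrt{- \frac{44}{5} + B + s}$)
$I{\left(-12,5 \right)} \left(Y - 76\right) = \left(5 + \frac{\sqrt{-220 + 25 \left(-12\right) + 25 \cdot 5}}{5}\right) \left(144 - 76\right) = \left(5 + \frac{\sqrt{-220 - 300 + 125}}{5}\right) 68 = \left(5 + \frac{\sqrt{-395}}{5}\right) 68 = \left(5 + \frac{i \sqrt{395}}{5}\right) 68 = 340 + \frac{68 i \sqrt{395}}{5}$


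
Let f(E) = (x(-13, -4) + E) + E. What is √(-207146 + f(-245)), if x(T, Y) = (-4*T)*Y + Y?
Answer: 2*I*√51962 ≈ 455.9*I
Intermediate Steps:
x(T, Y) = Y - 4*T*Y (x(T, Y) = -4*T*Y + Y = Y - 4*T*Y)
f(E) = -212 + 2*E (f(E) = (-4*(1 - 4*(-13)) + E) + E = (-4*(1 + 52) + E) + E = (-4*53 + E) + E = (-212 + E) + E = -212 + 2*E)
√(-207146 + f(-245)) = √(-207146 + (-212 + 2*(-245))) = √(-207146 + (-212 - 490)) = √(-207146 - 702) = √(-207848) = 2*I*√51962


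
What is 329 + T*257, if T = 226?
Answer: 58411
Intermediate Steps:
329 + T*257 = 329 + 226*257 = 329 + 58082 = 58411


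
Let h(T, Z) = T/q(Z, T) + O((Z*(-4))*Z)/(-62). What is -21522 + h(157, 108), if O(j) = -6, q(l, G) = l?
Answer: -72050465/3348 ≈ -21520.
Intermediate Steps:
h(T, Z) = 3/31 + T/Z (h(T, Z) = T/Z - 6/(-62) = T/Z - 6*(-1/62) = T/Z + 3/31 = 3/31 + T/Z)
-21522 + h(157, 108) = -21522 + (3/31 + 157/108) = -21522 + 5191/3348 = -72050465/3348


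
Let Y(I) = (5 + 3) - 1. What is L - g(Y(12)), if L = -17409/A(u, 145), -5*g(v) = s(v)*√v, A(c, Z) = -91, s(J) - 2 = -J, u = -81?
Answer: 2487/13 - √7 ≈ 188.66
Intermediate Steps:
s(J) = 2 - J
Y(I) = 7 (Y(I) = 8 - 1 = 7)
g(v) = -√v*(2 - v)/5 (g(v) = -(2 - v)*√v/5 = -√v*(2 - v)/5)
L = 2487/13 (L = -17409/(-91) = -17409*(-1/91) = 2487/13 ≈ 191.31)
L - g(Y(12)) = 2487/13 - √7*(-2 + 7)/5 = 2487/13 - √7*5/5 = 2487/13 - √7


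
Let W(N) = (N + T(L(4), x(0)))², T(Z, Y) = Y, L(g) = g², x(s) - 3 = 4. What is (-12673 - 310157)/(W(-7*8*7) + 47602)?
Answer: -322830/195827 ≈ -1.6485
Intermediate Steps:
x(s) = 7 (x(s) = 3 + 4 = 7)
W(N) = (7 + N)² (W(N) = (N + 7)² = (7 + N)²)
(-12673 - 310157)/(W(-7*8*7) + 47602) = (-12673 - 310157)/((7 - 7*8*7)² + 47602) = -322830/((7 - 56*7)² + 47602) = -322830/((7 - 392)² + 47602) = -322830/((-385)² + 47602) = -322830/(148225 + 47602) = -322830/195827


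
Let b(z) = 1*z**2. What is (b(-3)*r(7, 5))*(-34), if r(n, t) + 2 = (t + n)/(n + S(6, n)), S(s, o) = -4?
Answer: -612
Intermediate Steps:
b(z) = z**2
r(n, t) = -2 + (n + t)/(-4 + n) (r(n, t) = -2 + (t + n)/(n - 4) = -2 + (n + t)/(-4 + n))
(b(-3)*r(7, 5))*(-34) = ((-3)**2*((8 + 5 - 1*7)/(-4 + 7)))*(-34) = (9*((8 + 5 - 7)/3))*(-34) = (9*((1/3)*6))*(-34) = (9*2)*(-34) = 18*(-34) = -612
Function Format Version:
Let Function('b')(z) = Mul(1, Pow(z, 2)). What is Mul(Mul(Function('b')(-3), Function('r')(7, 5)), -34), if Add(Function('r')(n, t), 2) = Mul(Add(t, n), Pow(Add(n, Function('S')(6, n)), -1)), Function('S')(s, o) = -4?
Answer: -612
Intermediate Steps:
Function('b')(z) = Pow(z, 2)
Function('r')(n, t) = Add(-2, Mul(Pow(Add(-4, n), -1), Add(n, t))) (Function('r')(n, t) = Add(-2, Mul(Add(t, n), Pow(Add(n, -4), -1))) = Add(-2, Mul(Add(n, t), Pow(Add(-4, n), -1))) = Add(-2, Mul(Pow(Add(-4, n), -1), Add(n, t))))
Mul(Mul(Function('b')(-3), Function('r')(7, 5)), -34) = Mul(Mul(Pow(-3, 2), Mul(Pow(Add(-4, 7), -1), Add(8, 5, Mul(-1, 7)))), -34) = Mul(Mul(9, Mul(Pow(3, -1), Add(8, 5, -7))), -34) = Mul(Mul(9, Mul(Rational(1, 3), 6)), -34) = Mul(Mul(9, 2), -34) = Mul(18, -34) = -612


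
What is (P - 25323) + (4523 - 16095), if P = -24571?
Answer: -61466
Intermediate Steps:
(P - 25323) + (4523 - 16095) = (-24571 - 25323) + (4523 - 16095) = -49894 - 11572 = -61466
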